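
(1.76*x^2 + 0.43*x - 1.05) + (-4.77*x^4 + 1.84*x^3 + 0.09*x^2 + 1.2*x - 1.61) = -4.77*x^4 + 1.84*x^3 + 1.85*x^2 + 1.63*x - 2.66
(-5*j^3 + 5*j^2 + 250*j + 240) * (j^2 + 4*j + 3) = -5*j^5 - 15*j^4 + 255*j^3 + 1255*j^2 + 1710*j + 720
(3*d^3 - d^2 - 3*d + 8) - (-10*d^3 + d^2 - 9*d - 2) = 13*d^3 - 2*d^2 + 6*d + 10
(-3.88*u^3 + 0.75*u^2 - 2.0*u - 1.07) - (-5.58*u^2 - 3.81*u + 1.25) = -3.88*u^3 + 6.33*u^2 + 1.81*u - 2.32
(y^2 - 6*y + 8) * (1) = y^2 - 6*y + 8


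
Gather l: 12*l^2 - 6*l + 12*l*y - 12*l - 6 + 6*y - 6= 12*l^2 + l*(12*y - 18) + 6*y - 12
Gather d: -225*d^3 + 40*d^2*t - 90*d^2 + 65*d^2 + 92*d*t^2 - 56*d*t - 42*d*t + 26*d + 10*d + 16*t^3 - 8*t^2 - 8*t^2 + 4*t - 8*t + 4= -225*d^3 + d^2*(40*t - 25) + d*(92*t^2 - 98*t + 36) + 16*t^3 - 16*t^2 - 4*t + 4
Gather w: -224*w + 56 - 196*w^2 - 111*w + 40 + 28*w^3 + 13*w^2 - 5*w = 28*w^3 - 183*w^2 - 340*w + 96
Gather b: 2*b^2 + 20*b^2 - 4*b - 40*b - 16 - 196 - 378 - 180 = 22*b^2 - 44*b - 770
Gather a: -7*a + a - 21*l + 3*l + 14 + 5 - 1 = -6*a - 18*l + 18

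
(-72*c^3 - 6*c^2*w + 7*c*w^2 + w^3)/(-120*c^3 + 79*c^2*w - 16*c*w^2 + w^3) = (24*c^2 + 10*c*w + w^2)/(40*c^2 - 13*c*w + w^2)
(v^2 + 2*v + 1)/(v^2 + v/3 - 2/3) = 3*(v + 1)/(3*v - 2)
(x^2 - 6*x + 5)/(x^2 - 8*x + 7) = (x - 5)/(x - 7)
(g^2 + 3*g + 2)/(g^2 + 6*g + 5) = (g + 2)/(g + 5)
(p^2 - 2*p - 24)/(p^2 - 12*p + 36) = (p + 4)/(p - 6)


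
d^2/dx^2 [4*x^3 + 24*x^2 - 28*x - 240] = 24*x + 48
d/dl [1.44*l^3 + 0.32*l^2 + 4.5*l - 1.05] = 4.32*l^2 + 0.64*l + 4.5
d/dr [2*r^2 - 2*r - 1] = 4*r - 2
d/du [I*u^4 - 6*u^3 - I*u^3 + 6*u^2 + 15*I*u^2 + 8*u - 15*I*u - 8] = 4*I*u^3 + u^2*(-18 - 3*I) + u*(12 + 30*I) + 8 - 15*I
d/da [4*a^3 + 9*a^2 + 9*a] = 12*a^2 + 18*a + 9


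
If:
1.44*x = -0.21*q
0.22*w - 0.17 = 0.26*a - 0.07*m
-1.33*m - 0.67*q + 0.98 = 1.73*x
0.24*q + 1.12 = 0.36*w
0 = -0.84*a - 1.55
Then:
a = -1.85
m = 3.37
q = -8.39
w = -2.48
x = 1.22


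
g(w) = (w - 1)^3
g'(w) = 3*(w - 1)^2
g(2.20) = 1.73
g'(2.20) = 4.32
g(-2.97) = -62.57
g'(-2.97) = 47.28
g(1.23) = 0.01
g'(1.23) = 0.16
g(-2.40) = -39.30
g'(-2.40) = 34.68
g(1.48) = 0.11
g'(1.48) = 0.69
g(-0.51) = -3.44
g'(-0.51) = 6.84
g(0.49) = -0.13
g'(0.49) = 0.78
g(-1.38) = -13.48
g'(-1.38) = 16.99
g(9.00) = 512.00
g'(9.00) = 192.00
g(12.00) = 1331.00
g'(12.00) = 363.00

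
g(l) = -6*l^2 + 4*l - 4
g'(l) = 4 - 12*l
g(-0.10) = -4.46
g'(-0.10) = 5.20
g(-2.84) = -63.75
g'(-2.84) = 38.08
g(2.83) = -40.73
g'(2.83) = -29.96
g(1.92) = -18.44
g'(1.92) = -19.04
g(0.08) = -3.72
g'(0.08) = 3.04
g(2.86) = -41.64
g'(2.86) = -30.32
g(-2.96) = -68.41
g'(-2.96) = 39.52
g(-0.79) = -10.90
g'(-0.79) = 13.48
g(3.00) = -46.00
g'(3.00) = -32.00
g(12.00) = -820.00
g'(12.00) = -140.00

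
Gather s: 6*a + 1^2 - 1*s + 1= 6*a - s + 2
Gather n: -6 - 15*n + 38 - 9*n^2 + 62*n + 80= -9*n^2 + 47*n + 112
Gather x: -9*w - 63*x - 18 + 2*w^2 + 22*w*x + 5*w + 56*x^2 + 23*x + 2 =2*w^2 - 4*w + 56*x^2 + x*(22*w - 40) - 16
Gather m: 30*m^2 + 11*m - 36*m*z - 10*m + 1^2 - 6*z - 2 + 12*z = 30*m^2 + m*(1 - 36*z) + 6*z - 1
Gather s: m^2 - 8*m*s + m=m^2 - 8*m*s + m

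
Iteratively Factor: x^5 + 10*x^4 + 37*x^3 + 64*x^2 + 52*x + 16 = (x + 2)*(x^4 + 8*x^3 + 21*x^2 + 22*x + 8) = (x + 1)*(x + 2)*(x^3 + 7*x^2 + 14*x + 8) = (x + 1)*(x + 2)*(x + 4)*(x^2 + 3*x + 2) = (x + 1)^2*(x + 2)*(x + 4)*(x + 2)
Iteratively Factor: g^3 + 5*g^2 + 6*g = (g + 2)*(g^2 + 3*g) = (g + 2)*(g + 3)*(g)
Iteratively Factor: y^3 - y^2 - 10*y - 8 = (y + 2)*(y^2 - 3*y - 4) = (y + 1)*(y + 2)*(y - 4)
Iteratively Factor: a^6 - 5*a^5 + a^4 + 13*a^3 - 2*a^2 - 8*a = (a + 1)*(a^5 - 6*a^4 + 7*a^3 + 6*a^2 - 8*a) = a*(a + 1)*(a^4 - 6*a^3 + 7*a^2 + 6*a - 8) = a*(a - 1)*(a + 1)*(a^3 - 5*a^2 + 2*a + 8) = a*(a - 2)*(a - 1)*(a + 1)*(a^2 - 3*a - 4) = a*(a - 4)*(a - 2)*(a - 1)*(a + 1)*(a + 1)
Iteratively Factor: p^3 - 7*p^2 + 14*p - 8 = (p - 2)*(p^2 - 5*p + 4) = (p - 2)*(p - 1)*(p - 4)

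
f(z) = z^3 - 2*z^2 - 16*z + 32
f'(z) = 3*z^2 - 4*z - 16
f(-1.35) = 47.49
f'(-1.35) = -5.13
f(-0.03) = 32.48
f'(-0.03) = -15.88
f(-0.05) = 32.79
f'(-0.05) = -15.79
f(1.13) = 12.81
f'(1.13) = -16.69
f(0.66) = 20.86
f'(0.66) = -17.33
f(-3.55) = 18.86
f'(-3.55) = 36.01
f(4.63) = 14.30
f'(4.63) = 29.79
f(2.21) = -2.33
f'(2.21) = -10.19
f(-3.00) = 35.00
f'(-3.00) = 23.00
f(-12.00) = -1792.00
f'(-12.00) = 464.00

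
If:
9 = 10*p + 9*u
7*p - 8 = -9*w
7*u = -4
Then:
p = 99/70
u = -4/7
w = -19/90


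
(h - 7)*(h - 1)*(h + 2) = h^3 - 6*h^2 - 9*h + 14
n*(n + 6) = n^2 + 6*n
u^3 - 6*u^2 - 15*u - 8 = (u - 8)*(u + 1)^2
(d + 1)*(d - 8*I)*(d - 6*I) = d^3 + d^2 - 14*I*d^2 - 48*d - 14*I*d - 48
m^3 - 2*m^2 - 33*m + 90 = (m - 5)*(m - 3)*(m + 6)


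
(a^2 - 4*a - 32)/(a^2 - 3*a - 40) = (a + 4)/(a + 5)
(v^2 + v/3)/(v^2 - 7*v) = (v + 1/3)/(v - 7)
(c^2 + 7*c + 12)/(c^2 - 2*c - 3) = (c^2 + 7*c + 12)/(c^2 - 2*c - 3)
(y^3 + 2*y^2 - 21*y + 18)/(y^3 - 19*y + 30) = (y^2 + 5*y - 6)/(y^2 + 3*y - 10)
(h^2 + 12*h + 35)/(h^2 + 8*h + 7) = (h + 5)/(h + 1)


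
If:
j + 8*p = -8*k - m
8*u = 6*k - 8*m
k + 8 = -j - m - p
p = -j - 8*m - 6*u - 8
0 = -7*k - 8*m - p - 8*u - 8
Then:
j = -248/21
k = -16/21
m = 8/3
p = 40/21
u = -68/21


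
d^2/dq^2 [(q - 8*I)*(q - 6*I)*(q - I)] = 6*q - 30*I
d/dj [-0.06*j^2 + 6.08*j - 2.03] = 6.08 - 0.12*j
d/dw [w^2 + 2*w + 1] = 2*w + 2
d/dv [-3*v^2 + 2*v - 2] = 2 - 6*v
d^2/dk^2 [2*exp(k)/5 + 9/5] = 2*exp(k)/5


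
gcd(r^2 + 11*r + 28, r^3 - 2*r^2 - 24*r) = r + 4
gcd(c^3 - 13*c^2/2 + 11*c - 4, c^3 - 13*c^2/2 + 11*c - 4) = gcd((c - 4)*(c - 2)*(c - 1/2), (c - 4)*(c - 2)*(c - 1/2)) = c^3 - 13*c^2/2 + 11*c - 4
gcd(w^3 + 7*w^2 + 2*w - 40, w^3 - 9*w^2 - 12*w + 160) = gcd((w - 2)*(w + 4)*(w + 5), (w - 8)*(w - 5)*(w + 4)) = w + 4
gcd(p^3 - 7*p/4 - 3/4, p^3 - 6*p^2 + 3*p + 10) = p + 1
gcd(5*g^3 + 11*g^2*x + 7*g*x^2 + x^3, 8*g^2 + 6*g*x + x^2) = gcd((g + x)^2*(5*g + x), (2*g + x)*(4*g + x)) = 1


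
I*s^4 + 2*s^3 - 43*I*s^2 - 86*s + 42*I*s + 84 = (s - 6)*(s + 7)*(s - 2*I)*(I*s - I)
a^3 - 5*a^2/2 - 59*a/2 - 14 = (a - 7)*(a + 1/2)*(a + 4)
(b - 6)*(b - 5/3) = b^2 - 23*b/3 + 10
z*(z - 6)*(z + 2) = z^3 - 4*z^2 - 12*z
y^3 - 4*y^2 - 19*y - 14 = (y - 7)*(y + 1)*(y + 2)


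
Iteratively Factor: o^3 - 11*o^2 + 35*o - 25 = (o - 5)*(o^2 - 6*o + 5) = (o - 5)*(o - 1)*(o - 5)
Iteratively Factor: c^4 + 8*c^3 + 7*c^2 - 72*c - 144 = (c + 3)*(c^3 + 5*c^2 - 8*c - 48) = (c - 3)*(c + 3)*(c^2 + 8*c + 16) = (c - 3)*(c + 3)*(c + 4)*(c + 4)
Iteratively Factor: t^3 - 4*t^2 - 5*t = (t - 5)*(t^2 + t) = (t - 5)*(t + 1)*(t)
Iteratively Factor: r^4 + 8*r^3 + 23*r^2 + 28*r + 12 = (r + 1)*(r^3 + 7*r^2 + 16*r + 12) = (r + 1)*(r + 2)*(r^2 + 5*r + 6) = (r + 1)*(r + 2)^2*(r + 3)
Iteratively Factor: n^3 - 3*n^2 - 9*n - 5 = (n - 5)*(n^2 + 2*n + 1) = (n - 5)*(n + 1)*(n + 1)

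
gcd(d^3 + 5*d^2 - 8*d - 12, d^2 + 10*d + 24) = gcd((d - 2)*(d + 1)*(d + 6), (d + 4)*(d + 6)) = d + 6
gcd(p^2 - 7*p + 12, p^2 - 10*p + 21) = p - 3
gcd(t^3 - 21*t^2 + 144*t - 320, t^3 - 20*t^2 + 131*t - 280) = t^2 - 13*t + 40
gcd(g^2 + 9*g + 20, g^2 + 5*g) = g + 5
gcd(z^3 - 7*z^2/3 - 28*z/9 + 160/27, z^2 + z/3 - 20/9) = z^2 + z/3 - 20/9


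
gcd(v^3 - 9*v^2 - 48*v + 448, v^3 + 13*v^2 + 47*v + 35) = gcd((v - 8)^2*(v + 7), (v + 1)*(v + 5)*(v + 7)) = v + 7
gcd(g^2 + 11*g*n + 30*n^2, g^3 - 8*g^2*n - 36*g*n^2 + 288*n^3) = g + 6*n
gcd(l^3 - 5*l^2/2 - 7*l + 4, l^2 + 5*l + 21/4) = 1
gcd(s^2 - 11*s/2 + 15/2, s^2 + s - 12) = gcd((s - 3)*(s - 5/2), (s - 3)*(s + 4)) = s - 3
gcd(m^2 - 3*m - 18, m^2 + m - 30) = 1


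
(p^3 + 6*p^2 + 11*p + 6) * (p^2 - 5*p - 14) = p^5 + p^4 - 33*p^3 - 133*p^2 - 184*p - 84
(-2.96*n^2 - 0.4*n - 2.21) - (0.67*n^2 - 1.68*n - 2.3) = -3.63*n^2 + 1.28*n + 0.0899999999999999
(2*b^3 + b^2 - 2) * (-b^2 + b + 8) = -2*b^5 + b^4 + 17*b^3 + 10*b^2 - 2*b - 16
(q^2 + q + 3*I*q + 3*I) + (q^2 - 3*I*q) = 2*q^2 + q + 3*I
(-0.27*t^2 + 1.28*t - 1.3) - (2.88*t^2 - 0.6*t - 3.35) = -3.15*t^2 + 1.88*t + 2.05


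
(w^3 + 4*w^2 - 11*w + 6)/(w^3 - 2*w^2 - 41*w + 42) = (w - 1)/(w - 7)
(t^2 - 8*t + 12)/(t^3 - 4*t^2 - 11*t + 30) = (t - 6)/(t^2 - 2*t - 15)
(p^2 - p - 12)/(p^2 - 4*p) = (p + 3)/p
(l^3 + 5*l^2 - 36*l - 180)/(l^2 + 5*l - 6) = (l^2 - l - 30)/(l - 1)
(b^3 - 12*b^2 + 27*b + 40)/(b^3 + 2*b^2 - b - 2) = (b^2 - 13*b + 40)/(b^2 + b - 2)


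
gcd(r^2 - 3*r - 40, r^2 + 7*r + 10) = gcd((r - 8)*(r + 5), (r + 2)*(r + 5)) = r + 5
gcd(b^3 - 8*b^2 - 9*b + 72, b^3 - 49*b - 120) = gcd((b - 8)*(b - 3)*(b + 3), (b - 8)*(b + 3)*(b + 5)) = b^2 - 5*b - 24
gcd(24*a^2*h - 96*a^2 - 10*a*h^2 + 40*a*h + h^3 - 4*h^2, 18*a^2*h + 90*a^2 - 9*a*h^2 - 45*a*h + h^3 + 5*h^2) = 6*a - h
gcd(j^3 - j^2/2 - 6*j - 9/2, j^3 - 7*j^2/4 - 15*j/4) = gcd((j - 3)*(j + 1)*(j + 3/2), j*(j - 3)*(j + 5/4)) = j - 3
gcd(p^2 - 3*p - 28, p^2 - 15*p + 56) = p - 7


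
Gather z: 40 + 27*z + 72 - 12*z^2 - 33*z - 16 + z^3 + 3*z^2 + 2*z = z^3 - 9*z^2 - 4*z + 96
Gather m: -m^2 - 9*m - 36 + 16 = -m^2 - 9*m - 20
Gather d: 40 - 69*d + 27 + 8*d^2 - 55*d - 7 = 8*d^2 - 124*d + 60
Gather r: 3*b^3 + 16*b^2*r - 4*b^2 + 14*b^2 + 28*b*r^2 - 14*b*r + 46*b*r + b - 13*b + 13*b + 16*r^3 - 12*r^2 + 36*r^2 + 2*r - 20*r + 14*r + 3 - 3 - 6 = 3*b^3 + 10*b^2 + b + 16*r^3 + r^2*(28*b + 24) + r*(16*b^2 + 32*b - 4) - 6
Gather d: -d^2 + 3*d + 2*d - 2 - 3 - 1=-d^2 + 5*d - 6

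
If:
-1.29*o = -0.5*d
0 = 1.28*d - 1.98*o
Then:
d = 0.00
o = 0.00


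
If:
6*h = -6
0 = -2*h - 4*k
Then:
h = -1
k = 1/2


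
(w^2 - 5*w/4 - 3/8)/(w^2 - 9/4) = (4*w + 1)/(2*(2*w + 3))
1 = 1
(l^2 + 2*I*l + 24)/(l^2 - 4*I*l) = (l + 6*I)/l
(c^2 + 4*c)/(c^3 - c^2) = (c + 4)/(c*(c - 1))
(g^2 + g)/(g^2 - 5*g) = (g + 1)/(g - 5)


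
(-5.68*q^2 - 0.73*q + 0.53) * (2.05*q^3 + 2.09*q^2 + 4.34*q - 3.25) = -11.644*q^5 - 13.3677*q^4 - 25.0904*q^3 + 16.3995*q^2 + 4.6727*q - 1.7225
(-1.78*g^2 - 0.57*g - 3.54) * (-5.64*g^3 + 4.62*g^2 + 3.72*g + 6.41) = 10.0392*g^5 - 5.0088*g^4 + 10.7106*g^3 - 29.885*g^2 - 16.8225*g - 22.6914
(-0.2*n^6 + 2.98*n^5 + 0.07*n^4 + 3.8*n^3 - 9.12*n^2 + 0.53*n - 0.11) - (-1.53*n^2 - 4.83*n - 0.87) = -0.2*n^6 + 2.98*n^5 + 0.07*n^4 + 3.8*n^3 - 7.59*n^2 + 5.36*n + 0.76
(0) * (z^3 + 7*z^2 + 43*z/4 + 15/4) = 0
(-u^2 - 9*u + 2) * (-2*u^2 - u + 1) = 2*u^4 + 19*u^3 + 4*u^2 - 11*u + 2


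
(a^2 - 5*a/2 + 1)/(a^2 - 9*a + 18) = (a^2 - 5*a/2 + 1)/(a^2 - 9*a + 18)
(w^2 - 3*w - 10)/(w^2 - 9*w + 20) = (w + 2)/(w - 4)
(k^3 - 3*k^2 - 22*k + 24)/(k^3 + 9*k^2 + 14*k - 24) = (k - 6)/(k + 6)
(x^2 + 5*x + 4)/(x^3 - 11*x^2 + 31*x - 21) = (x^2 + 5*x + 4)/(x^3 - 11*x^2 + 31*x - 21)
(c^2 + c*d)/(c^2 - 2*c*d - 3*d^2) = c/(c - 3*d)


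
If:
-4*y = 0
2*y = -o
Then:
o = 0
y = 0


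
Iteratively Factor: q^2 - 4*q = (q - 4)*(q)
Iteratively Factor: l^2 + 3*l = (l + 3)*(l)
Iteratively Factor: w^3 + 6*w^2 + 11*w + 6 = (w + 3)*(w^2 + 3*w + 2) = (w + 1)*(w + 3)*(w + 2)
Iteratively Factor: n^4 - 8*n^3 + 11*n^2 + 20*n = (n + 1)*(n^3 - 9*n^2 + 20*n) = (n - 5)*(n + 1)*(n^2 - 4*n) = n*(n - 5)*(n + 1)*(n - 4)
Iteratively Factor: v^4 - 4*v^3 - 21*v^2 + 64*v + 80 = (v + 4)*(v^3 - 8*v^2 + 11*v + 20) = (v - 5)*(v + 4)*(v^2 - 3*v - 4) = (v - 5)*(v - 4)*(v + 4)*(v + 1)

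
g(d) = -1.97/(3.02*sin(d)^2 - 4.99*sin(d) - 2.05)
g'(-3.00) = 6.89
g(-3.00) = 1.53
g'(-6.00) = -0.61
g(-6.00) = 0.61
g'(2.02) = -0.02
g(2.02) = 0.48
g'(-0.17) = -9.32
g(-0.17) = 1.76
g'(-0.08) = -4.04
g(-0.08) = 1.21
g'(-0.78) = -1.48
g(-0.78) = -0.67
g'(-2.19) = 0.70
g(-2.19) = -0.49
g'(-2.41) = 1.91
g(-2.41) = -0.75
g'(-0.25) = -31.12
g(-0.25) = 3.12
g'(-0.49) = -14.55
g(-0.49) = -2.04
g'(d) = -1.97*(-6.04*sin(d)*cos(d) + 4.99*cos(d))/(3.02*sin(d)^2 - 4.99*sin(d) - 2.05)^2 = (11.8988*sin(d) - 9.8303)*cos(d)/(-3.02*sin(d)^2 + 4.99*sin(d) + 2.05)^2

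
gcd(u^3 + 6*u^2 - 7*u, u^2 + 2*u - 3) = u - 1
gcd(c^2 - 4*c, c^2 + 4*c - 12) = 1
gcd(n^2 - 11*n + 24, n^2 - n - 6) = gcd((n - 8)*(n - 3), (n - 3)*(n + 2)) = n - 3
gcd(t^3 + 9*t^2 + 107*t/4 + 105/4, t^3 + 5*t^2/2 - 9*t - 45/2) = t^2 + 11*t/2 + 15/2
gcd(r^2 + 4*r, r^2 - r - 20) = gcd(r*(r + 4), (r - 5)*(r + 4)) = r + 4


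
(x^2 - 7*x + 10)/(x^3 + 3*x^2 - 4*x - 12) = (x - 5)/(x^2 + 5*x + 6)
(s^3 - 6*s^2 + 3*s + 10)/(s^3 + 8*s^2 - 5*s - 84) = (s^3 - 6*s^2 + 3*s + 10)/(s^3 + 8*s^2 - 5*s - 84)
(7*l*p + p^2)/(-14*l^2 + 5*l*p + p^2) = p/(-2*l + p)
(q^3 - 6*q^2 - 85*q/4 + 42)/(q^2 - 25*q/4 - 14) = (4*q^2 + 8*q - 21)/(4*q + 7)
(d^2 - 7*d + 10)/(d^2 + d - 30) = (d - 2)/(d + 6)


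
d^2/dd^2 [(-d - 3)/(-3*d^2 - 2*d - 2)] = 2*(4*(d + 3)*(3*d + 1)^2 - (9*d + 11)*(3*d^2 + 2*d + 2))/(3*d^2 + 2*d + 2)^3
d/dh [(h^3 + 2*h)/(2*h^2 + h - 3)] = (-h*(4*h + 1)*(h^2 + 2) + (3*h^2 + 2)*(2*h^2 + h - 3))/(2*h^2 + h - 3)^2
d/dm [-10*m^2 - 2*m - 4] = -20*m - 2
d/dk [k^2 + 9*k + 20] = 2*k + 9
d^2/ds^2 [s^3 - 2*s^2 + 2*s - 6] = 6*s - 4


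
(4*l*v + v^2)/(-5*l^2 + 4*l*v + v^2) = v*(4*l + v)/(-5*l^2 + 4*l*v + v^2)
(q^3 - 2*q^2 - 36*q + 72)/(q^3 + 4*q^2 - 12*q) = (q - 6)/q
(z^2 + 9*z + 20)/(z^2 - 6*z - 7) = (z^2 + 9*z + 20)/(z^2 - 6*z - 7)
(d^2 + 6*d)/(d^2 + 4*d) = (d + 6)/(d + 4)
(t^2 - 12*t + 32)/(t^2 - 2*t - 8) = (t - 8)/(t + 2)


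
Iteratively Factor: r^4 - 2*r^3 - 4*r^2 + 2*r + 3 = (r - 1)*(r^3 - r^2 - 5*r - 3) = (r - 1)*(r + 1)*(r^2 - 2*r - 3) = (r - 3)*(r - 1)*(r + 1)*(r + 1)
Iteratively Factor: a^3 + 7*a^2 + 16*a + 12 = (a + 2)*(a^2 + 5*a + 6) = (a + 2)^2*(a + 3)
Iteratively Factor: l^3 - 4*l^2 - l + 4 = (l - 1)*(l^2 - 3*l - 4) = (l - 1)*(l + 1)*(l - 4)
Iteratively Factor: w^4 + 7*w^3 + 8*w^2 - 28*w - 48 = (w + 3)*(w^3 + 4*w^2 - 4*w - 16) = (w + 2)*(w + 3)*(w^2 + 2*w - 8) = (w + 2)*(w + 3)*(w + 4)*(w - 2)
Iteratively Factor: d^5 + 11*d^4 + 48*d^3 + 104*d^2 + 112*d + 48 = (d + 2)*(d^4 + 9*d^3 + 30*d^2 + 44*d + 24) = (d + 2)^2*(d^3 + 7*d^2 + 16*d + 12) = (d + 2)^3*(d^2 + 5*d + 6) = (d + 2)^3*(d + 3)*(d + 2)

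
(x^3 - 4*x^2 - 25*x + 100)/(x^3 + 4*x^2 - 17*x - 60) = (x - 5)/(x + 3)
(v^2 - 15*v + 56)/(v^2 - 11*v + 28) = (v - 8)/(v - 4)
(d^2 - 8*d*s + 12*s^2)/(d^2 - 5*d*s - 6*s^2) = (d - 2*s)/(d + s)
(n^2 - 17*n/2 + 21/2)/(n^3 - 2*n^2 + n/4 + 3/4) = 2*(n - 7)/(2*n^2 - n - 1)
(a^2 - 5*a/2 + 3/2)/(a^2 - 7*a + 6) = (a - 3/2)/(a - 6)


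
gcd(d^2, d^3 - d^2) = d^2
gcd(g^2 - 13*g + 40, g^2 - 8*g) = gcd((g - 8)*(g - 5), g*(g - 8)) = g - 8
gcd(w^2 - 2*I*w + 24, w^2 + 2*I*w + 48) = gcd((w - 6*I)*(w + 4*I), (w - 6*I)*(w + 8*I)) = w - 6*I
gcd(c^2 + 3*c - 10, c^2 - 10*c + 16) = c - 2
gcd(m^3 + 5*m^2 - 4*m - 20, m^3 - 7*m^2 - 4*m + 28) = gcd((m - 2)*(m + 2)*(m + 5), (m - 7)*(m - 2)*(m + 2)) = m^2 - 4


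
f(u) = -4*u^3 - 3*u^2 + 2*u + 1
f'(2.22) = -70.46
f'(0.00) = 2.00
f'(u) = -12*u^2 - 6*u + 2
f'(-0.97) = -3.47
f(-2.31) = 29.68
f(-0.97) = -0.11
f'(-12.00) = -1654.00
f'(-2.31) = -48.17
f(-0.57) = -0.37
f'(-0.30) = 2.72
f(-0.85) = -0.41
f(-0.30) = 0.24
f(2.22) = -53.11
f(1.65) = -21.84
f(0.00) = 1.00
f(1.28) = -9.74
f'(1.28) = -25.34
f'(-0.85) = -1.57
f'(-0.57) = 1.52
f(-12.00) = 6457.00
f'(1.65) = -40.57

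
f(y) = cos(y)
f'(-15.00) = 0.65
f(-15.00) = -0.76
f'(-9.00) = 0.41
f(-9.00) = -0.91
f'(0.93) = -0.80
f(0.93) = 0.60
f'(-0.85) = 0.75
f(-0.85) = 0.66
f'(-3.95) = -0.72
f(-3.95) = -0.69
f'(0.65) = -0.61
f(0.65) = 0.80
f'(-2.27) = 0.77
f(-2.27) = -0.64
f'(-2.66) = 0.46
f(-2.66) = -0.89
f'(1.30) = -0.96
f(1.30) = 0.27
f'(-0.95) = 0.81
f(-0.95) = 0.58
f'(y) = -sin(y)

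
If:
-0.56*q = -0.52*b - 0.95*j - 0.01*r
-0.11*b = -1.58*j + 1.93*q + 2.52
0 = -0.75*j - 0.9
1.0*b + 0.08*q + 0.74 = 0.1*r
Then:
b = -0.30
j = -1.20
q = -2.27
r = 2.56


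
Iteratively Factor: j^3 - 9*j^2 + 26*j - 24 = (j - 4)*(j^2 - 5*j + 6) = (j - 4)*(j - 3)*(j - 2)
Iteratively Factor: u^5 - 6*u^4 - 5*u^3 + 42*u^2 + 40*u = (u)*(u^4 - 6*u^3 - 5*u^2 + 42*u + 40) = u*(u - 4)*(u^3 - 2*u^2 - 13*u - 10) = u*(u - 4)*(u + 1)*(u^2 - 3*u - 10) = u*(u - 4)*(u + 1)*(u + 2)*(u - 5)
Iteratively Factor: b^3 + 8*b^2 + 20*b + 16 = (b + 4)*(b^2 + 4*b + 4) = (b + 2)*(b + 4)*(b + 2)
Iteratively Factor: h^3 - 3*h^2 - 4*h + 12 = (h - 2)*(h^2 - h - 6) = (h - 2)*(h + 2)*(h - 3)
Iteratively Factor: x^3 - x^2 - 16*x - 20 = (x + 2)*(x^2 - 3*x - 10) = (x + 2)^2*(x - 5)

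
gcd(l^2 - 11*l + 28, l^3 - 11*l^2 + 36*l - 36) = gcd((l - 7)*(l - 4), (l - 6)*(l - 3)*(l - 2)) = 1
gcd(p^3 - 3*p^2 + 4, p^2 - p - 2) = p^2 - p - 2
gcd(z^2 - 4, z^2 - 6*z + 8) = z - 2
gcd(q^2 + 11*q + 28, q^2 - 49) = q + 7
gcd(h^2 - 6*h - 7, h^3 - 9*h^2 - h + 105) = h - 7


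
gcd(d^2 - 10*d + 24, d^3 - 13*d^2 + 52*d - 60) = d - 6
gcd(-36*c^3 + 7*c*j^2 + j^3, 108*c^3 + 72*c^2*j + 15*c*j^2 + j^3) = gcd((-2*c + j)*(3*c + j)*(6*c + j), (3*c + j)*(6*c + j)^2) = 18*c^2 + 9*c*j + j^2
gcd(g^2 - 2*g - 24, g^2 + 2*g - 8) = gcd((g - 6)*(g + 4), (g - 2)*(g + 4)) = g + 4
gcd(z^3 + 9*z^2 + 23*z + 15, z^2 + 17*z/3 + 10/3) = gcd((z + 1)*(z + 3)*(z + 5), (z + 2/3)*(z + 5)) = z + 5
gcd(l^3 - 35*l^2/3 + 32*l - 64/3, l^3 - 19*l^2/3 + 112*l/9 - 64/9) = l^2 - 11*l/3 + 8/3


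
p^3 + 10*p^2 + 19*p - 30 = (p - 1)*(p + 5)*(p + 6)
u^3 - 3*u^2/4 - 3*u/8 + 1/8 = (u - 1)*(u - 1/4)*(u + 1/2)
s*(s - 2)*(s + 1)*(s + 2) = s^4 + s^3 - 4*s^2 - 4*s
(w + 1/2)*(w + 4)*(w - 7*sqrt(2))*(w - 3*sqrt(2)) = w^4 - 10*sqrt(2)*w^3 + 9*w^3/2 - 45*sqrt(2)*w^2 + 44*w^2 - 20*sqrt(2)*w + 189*w + 84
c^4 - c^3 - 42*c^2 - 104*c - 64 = (c - 8)*(c + 1)*(c + 2)*(c + 4)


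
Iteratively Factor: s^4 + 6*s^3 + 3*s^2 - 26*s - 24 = (s + 4)*(s^3 + 2*s^2 - 5*s - 6) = (s - 2)*(s + 4)*(s^2 + 4*s + 3) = (s - 2)*(s + 1)*(s + 4)*(s + 3)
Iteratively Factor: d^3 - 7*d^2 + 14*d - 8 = (d - 2)*(d^2 - 5*d + 4) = (d - 4)*(d - 2)*(d - 1)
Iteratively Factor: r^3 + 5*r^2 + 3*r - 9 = (r + 3)*(r^2 + 2*r - 3) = (r - 1)*(r + 3)*(r + 3)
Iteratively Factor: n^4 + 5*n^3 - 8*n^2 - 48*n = (n - 3)*(n^3 + 8*n^2 + 16*n) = (n - 3)*(n + 4)*(n^2 + 4*n) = n*(n - 3)*(n + 4)*(n + 4)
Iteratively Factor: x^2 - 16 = (x - 4)*(x + 4)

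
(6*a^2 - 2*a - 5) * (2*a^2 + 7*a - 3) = 12*a^4 + 38*a^3 - 42*a^2 - 29*a + 15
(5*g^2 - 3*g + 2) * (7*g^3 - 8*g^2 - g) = 35*g^5 - 61*g^4 + 33*g^3 - 13*g^2 - 2*g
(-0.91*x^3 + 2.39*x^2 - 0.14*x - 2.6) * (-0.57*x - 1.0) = 0.5187*x^4 - 0.4523*x^3 - 2.3102*x^2 + 1.622*x + 2.6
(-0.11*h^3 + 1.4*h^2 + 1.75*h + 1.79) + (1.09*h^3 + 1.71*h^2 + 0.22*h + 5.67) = 0.98*h^3 + 3.11*h^2 + 1.97*h + 7.46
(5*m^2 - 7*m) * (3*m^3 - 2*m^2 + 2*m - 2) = 15*m^5 - 31*m^4 + 24*m^3 - 24*m^2 + 14*m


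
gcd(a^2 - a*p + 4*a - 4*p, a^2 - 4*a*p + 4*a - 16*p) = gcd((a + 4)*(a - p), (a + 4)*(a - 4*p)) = a + 4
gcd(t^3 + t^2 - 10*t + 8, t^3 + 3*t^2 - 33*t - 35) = 1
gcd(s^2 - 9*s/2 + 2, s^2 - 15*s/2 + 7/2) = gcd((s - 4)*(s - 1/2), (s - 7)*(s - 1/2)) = s - 1/2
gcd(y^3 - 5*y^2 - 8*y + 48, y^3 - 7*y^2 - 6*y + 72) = y^2 - y - 12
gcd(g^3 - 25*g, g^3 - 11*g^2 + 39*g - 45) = g - 5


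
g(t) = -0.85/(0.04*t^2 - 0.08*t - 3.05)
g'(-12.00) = -0.07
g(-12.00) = -0.23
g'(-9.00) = -0.82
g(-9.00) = -0.93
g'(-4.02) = -0.08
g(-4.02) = 0.41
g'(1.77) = 0.01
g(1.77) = 0.28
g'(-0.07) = -0.01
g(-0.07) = 0.28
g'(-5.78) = -0.29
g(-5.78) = 0.68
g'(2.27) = 0.01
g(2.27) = 0.28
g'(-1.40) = -0.02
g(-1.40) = 0.30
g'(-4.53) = -0.11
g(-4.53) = 0.46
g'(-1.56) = -0.02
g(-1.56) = 0.30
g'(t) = -0.85*(0.08 - 0.08*t)/(0.04*t^2 - 0.08*t - 3.05)^2 = 0.068*(t - 1)/(-0.04*t^2 + 0.08*t + 3.05)^2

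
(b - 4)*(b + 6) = b^2 + 2*b - 24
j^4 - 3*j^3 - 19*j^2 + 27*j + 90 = (j - 5)*(j - 3)*(j + 2)*(j + 3)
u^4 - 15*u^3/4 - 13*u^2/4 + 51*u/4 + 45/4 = (u - 3)^2*(u + 1)*(u + 5/4)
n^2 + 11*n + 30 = (n + 5)*(n + 6)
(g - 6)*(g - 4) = g^2 - 10*g + 24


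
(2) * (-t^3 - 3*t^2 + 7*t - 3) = -2*t^3 - 6*t^2 + 14*t - 6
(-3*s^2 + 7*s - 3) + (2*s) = -3*s^2 + 9*s - 3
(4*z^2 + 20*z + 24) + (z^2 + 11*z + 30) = 5*z^2 + 31*z + 54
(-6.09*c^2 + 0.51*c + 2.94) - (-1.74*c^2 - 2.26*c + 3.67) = -4.35*c^2 + 2.77*c - 0.73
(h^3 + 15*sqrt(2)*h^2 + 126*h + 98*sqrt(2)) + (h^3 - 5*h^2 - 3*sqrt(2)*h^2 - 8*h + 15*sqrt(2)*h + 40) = 2*h^3 - 5*h^2 + 12*sqrt(2)*h^2 + 15*sqrt(2)*h + 118*h + 40 + 98*sqrt(2)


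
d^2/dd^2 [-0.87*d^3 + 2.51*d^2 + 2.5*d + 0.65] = 5.02 - 5.22*d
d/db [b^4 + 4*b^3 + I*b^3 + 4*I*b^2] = b*(4*b^2 + 3*b*(4 + I) + 8*I)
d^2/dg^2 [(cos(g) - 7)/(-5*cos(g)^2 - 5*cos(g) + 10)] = (9*(1 - cos(2*g))^2*cos(g) - 29*(1 - cos(2*g))^2 + 45*cos(g) - 154*cos(2*g) - 3*cos(3*g) - 2*cos(5*g) + 114)/(20*(cos(g) - 1)^3*(cos(g) + 2)^3)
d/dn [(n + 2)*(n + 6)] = 2*n + 8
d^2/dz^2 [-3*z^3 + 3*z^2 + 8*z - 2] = 6 - 18*z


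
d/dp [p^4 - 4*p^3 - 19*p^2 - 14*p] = 4*p^3 - 12*p^2 - 38*p - 14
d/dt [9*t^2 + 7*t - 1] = 18*t + 7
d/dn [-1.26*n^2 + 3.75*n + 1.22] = 3.75 - 2.52*n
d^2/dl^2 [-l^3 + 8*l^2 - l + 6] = 16 - 6*l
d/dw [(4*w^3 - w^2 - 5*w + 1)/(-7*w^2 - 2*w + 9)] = (-28*w^4 - 16*w^3 + 75*w^2 - 4*w - 43)/(49*w^4 + 28*w^3 - 122*w^2 - 36*w + 81)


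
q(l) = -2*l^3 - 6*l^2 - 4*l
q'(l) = -6*l^2 - 12*l - 4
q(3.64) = -190.51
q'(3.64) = -127.18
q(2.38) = -70.47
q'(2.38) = -66.55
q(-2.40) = 2.69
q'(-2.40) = -9.76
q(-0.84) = 0.31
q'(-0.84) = 1.85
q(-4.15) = 56.21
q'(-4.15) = -57.54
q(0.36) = -2.31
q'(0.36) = -9.10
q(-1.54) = -0.77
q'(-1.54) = 0.25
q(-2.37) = 2.40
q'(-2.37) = -9.26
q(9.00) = -1980.00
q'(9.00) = -598.00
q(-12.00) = 2640.00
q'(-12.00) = -724.00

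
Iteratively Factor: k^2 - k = (k)*(k - 1)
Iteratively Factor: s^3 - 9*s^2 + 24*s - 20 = (s - 2)*(s^2 - 7*s + 10) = (s - 5)*(s - 2)*(s - 2)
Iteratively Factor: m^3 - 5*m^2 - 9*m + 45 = (m - 5)*(m^2 - 9) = (m - 5)*(m + 3)*(m - 3)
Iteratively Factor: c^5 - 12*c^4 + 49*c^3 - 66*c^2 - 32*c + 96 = (c - 4)*(c^4 - 8*c^3 + 17*c^2 + 2*c - 24) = (c - 4)*(c + 1)*(c^3 - 9*c^2 + 26*c - 24) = (c - 4)^2*(c + 1)*(c^2 - 5*c + 6) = (c - 4)^2*(c - 2)*(c + 1)*(c - 3)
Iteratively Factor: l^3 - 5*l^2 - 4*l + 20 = (l + 2)*(l^2 - 7*l + 10) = (l - 2)*(l + 2)*(l - 5)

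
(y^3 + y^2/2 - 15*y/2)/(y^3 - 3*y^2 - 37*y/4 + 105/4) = 2*y/(2*y - 7)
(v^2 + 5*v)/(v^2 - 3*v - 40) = v/(v - 8)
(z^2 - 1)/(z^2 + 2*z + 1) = (z - 1)/(z + 1)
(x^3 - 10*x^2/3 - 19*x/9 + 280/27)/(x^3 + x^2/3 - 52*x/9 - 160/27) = (3*x - 7)/(3*x + 4)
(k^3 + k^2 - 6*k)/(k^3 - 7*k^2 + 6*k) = (k^2 + k - 6)/(k^2 - 7*k + 6)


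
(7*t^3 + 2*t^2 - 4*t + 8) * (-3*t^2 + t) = -21*t^5 + t^4 + 14*t^3 - 28*t^2 + 8*t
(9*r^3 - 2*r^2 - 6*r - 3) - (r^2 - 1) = 9*r^3 - 3*r^2 - 6*r - 2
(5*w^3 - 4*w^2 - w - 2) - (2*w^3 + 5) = 3*w^3 - 4*w^2 - w - 7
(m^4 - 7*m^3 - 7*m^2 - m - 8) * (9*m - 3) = 9*m^5 - 66*m^4 - 42*m^3 + 12*m^2 - 69*m + 24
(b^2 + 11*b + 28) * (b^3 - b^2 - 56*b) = b^5 + 10*b^4 - 39*b^3 - 644*b^2 - 1568*b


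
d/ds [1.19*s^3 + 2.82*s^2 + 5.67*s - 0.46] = 3.57*s^2 + 5.64*s + 5.67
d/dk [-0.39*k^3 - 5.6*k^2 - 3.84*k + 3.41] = -1.17*k^2 - 11.2*k - 3.84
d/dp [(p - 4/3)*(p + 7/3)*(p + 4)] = 3*p^2 + 10*p + 8/9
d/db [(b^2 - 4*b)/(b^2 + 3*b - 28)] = 7/(b^2 + 14*b + 49)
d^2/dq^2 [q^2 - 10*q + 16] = 2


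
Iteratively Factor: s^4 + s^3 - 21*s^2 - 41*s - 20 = (s + 4)*(s^3 - 3*s^2 - 9*s - 5) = (s + 1)*(s + 4)*(s^2 - 4*s - 5) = (s + 1)^2*(s + 4)*(s - 5)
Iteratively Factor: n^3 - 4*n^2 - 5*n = (n - 5)*(n^2 + n) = n*(n - 5)*(n + 1)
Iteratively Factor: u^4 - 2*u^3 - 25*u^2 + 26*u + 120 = (u + 2)*(u^3 - 4*u^2 - 17*u + 60) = (u + 2)*(u + 4)*(u^2 - 8*u + 15) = (u - 5)*(u + 2)*(u + 4)*(u - 3)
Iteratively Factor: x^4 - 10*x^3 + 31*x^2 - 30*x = (x - 2)*(x^3 - 8*x^2 + 15*x) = (x - 5)*(x - 2)*(x^2 - 3*x) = x*(x - 5)*(x - 2)*(x - 3)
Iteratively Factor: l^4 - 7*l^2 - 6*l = (l - 3)*(l^3 + 3*l^2 + 2*l) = (l - 3)*(l + 1)*(l^2 + 2*l) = (l - 3)*(l + 1)*(l + 2)*(l)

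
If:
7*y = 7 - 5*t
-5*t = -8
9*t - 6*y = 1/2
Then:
No Solution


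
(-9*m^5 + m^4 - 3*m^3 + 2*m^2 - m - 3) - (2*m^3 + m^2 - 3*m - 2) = -9*m^5 + m^4 - 5*m^3 + m^2 + 2*m - 1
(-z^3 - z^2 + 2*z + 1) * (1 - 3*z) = 3*z^4 + 2*z^3 - 7*z^2 - z + 1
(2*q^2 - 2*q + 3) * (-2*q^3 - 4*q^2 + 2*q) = -4*q^5 - 4*q^4 + 6*q^3 - 16*q^2 + 6*q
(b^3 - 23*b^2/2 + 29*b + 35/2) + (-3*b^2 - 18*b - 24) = b^3 - 29*b^2/2 + 11*b - 13/2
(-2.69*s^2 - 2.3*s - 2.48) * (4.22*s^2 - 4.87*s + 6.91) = -11.3518*s^4 + 3.3943*s^3 - 17.8525*s^2 - 3.8154*s - 17.1368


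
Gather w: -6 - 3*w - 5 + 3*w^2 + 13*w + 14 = 3*w^2 + 10*w + 3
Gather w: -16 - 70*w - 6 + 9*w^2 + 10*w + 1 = 9*w^2 - 60*w - 21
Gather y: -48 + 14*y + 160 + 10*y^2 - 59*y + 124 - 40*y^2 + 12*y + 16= -30*y^2 - 33*y + 252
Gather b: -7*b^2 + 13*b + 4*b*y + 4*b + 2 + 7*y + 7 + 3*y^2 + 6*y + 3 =-7*b^2 + b*(4*y + 17) + 3*y^2 + 13*y + 12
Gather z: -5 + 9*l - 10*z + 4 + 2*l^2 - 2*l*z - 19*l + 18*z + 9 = 2*l^2 - 10*l + z*(8 - 2*l) + 8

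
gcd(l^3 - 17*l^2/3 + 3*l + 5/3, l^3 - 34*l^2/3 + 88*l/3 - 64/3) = 1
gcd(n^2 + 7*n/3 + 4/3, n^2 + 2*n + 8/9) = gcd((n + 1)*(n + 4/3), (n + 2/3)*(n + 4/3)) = n + 4/3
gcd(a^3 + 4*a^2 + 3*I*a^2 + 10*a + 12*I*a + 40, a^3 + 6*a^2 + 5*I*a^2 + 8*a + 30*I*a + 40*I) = a^2 + a*(4 + 5*I) + 20*I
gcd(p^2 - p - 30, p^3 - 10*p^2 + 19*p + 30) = p - 6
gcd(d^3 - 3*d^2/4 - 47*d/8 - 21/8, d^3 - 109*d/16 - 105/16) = d^2 - 5*d/4 - 21/4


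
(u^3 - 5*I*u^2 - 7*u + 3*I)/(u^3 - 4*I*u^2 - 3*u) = (u - I)/u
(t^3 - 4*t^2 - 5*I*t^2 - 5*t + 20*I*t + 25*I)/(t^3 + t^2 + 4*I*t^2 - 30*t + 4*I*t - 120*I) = (t^2 + t*(1 - 5*I) - 5*I)/(t^2 + t*(6 + 4*I) + 24*I)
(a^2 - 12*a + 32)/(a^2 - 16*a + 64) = (a - 4)/(a - 8)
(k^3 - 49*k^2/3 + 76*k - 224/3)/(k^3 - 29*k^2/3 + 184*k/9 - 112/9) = 3*(k - 8)/(3*k - 4)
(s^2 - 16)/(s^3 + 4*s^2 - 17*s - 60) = (s + 4)/(s^2 + 8*s + 15)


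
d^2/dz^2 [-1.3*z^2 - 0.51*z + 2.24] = -2.60000000000000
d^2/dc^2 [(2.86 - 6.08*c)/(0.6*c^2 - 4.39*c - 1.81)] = ((1.2*c - 4.39)*(2.4*c - 8.78)*(6.08*c - 2.86) + (21.888*c - 56.8144)*(-0.6*c^2 + 4.39*c + 1.81))/(-0.6*c^2 + 4.39*c + 1.81)^3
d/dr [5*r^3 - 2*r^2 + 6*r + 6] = 15*r^2 - 4*r + 6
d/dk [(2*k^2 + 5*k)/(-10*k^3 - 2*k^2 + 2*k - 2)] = (k*(2*k + 5)*(15*k^2 + 2*k - 1) - (4*k + 5)*(5*k^3 + k^2 - k + 1))/(2*(5*k^3 + k^2 - k + 1)^2)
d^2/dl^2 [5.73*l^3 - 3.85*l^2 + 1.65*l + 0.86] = 34.38*l - 7.7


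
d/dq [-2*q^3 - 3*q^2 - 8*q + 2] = -6*q^2 - 6*q - 8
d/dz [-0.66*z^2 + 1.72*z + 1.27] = 1.72 - 1.32*z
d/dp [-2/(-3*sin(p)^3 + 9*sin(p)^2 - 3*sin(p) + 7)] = 6*(-3*sin(p)^2 + 6*sin(p) - 1)*cos(p)/(3*sin(p)^3 - 9*sin(p)^2 + 3*sin(p) - 7)^2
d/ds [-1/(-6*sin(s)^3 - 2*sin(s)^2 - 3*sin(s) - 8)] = (-4*sin(s) + 9*cos(2*s) - 12)*cos(s)/(6*sin(s)^3 + 2*sin(s)^2 + 3*sin(s) + 8)^2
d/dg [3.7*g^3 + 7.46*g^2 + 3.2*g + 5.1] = 11.1*g^2 + 14.92*g + 3.2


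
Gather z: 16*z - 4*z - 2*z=10*z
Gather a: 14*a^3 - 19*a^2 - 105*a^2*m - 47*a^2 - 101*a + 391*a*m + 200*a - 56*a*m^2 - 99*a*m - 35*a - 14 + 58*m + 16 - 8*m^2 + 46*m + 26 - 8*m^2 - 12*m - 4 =14*a^3 + a^2*(-105*m - 66) + a*(-56*m^2 + 292*m + 64) - 16*m^2 + 92*m + 24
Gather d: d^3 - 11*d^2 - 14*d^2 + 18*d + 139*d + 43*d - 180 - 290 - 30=d^3 - 25*d^2 + 200*d - 500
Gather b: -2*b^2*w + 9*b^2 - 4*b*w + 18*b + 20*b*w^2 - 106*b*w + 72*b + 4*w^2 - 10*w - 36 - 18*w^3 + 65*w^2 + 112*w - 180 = b^2*(9 - 2*w) + b*(20*w^2 - 110*w + 90) - 18*w^3 + 69*w^2 + 102*w - 216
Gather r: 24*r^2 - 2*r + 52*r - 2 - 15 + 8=24*r^2 + 50*r - 9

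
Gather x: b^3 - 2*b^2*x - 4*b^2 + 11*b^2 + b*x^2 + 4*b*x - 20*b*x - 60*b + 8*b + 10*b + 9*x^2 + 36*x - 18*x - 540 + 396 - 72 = b^3 + 7*b^2 - 42*b + x^2*(b + 9) + x*(-2*b^2 - 16*b + 18) - 216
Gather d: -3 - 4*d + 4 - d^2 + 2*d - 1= -d^2 - 2*d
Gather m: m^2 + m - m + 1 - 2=m^2 - 1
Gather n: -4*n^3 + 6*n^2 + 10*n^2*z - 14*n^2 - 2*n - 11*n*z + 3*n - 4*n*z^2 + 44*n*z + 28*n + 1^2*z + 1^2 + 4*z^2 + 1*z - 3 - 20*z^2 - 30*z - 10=-4*n^3 + n^2*(10*z - 8) + n*(-4*z^2 + 33*z + 29) - 16*z^2 - 28*z - 12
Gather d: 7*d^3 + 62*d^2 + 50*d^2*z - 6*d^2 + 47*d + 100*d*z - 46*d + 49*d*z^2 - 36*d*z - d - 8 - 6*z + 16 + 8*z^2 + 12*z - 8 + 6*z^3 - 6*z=7*d^3 + d^2*(50*z + 56) + d*(49*z^2 + 64*z) + 6*z^3 + 8*z^2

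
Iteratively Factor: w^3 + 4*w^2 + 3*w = (w + 1)*(w^2 + 3*w) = w*(w + 1)*(w + 3)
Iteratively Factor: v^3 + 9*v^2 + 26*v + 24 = (v + 4)*(v^2 + 5*v + 6) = (v + 3)*(v + 4)*(v + 2)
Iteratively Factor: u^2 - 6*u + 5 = (u - 1)*(u - 5)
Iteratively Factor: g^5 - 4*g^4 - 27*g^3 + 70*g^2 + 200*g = (g - 5)*(g^4 + g^3 - 22*g^2 - 40*g) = (g - 5)*(g + 4)*(g^3 - 3*g^2 - 10*g) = (g - 5)*(g + 2)*(g + 4)*(g^2 - 5*g) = g*(g - 5)*(g + 2)*(g + 4)*(g - 5)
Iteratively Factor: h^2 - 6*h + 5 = (h - 5)*(h - 1)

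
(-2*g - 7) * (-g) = 2*g^2 + 7*g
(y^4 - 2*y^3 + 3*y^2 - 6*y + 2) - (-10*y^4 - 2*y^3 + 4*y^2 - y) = 11*y^4 - y^2 - 5*y + 2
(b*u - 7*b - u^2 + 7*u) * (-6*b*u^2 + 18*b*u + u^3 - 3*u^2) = -6*b^2*u^3 + 60*b^2*u^2 - 126*b^2*u + 7*b*u^4 - 70*b*u^3 + 147*b*u^2 - u^5 + 10*u^4 - 21*u^3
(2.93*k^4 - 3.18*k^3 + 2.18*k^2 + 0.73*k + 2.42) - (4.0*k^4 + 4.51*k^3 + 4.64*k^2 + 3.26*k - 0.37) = -1.07*k^4 - 7.69*k^3 - 2.46*k^2 - 2.53*k + 2.79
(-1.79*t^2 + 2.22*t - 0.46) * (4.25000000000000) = -7.6075*t^2 + 9.435*t - 1.955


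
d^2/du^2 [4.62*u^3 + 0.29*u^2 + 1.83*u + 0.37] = 27.72*u + 0.58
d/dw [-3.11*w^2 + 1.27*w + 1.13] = 1.27 - 6.22*w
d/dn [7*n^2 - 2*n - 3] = 14*n - 2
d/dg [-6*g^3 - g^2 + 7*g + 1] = -18*g^2 - 2*g + 7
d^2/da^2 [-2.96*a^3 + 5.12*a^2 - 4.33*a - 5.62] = 10.24 - 17.76*a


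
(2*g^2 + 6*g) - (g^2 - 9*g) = g^2 + 15*g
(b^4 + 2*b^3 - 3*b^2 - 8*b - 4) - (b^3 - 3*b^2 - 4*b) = b^4 + b^3 - 4*b - 4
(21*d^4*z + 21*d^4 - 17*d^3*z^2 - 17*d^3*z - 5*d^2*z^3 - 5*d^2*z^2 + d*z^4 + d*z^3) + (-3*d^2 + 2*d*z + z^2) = 21*d^4*z + 21*d^4 - 17*d^3*z^2 - 17*d^3*z - 5*d^2*z^3 - 5*d^2*z^2 - 3*d^2 + d*z^4 + d*z^3 + 2*d*z + z^2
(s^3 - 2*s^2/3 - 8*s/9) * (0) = 0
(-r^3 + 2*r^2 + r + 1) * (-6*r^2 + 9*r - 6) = 6*r^5 - 21*r^4 + 18*r^3 - 9*r^2 + 3*r - 6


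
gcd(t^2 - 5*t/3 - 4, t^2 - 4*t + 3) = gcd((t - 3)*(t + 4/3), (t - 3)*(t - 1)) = t - 3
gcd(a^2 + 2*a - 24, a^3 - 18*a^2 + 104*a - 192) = a - 4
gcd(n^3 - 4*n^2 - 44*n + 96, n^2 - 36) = n + 6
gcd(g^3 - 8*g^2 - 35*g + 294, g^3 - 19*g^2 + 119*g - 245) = g^2 - 14*g + 49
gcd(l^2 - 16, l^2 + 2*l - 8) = l + 4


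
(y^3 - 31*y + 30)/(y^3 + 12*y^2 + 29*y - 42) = (y - 5)/(y + 7)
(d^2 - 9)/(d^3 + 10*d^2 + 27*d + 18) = (d - 3)/(d^2 + 7*d + 6)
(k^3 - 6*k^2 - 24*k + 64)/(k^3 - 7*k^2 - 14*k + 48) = (k + 4)/(k + 3)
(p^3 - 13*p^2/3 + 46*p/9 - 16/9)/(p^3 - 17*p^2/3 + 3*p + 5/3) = (9*p^2 - 30*p + 16)/(3*(3*p^2 - 14*p - 5))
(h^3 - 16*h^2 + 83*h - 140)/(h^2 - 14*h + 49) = (h^2 - 9*h + 20)/(h - 7)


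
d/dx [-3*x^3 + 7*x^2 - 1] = x*(14 - 9*x)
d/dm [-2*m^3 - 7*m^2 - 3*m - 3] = -6*m^2 - 14*m - 3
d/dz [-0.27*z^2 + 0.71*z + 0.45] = 0.71 - 0.54*z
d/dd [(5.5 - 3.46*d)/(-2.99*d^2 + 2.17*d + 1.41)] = (-10.3454*d^2 + 32.89*d - 16.8136)/(8.9401*d^4 - 12.9766*d^3 - 3.7229*d^2 + 6.1194*d + 1.9881)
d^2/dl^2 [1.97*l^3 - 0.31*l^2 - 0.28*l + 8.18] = 11.82*l - 0.62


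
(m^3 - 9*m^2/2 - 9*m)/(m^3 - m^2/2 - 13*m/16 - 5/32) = 16*m*(-2*m^2 + 9*m + 18)/(-32*m^3 + 16*m^2 + 26*m + 5)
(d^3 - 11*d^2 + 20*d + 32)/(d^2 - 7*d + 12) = (d^2 - 7*d - 8)/(d - 3)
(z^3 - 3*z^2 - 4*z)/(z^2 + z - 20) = z*(z + 1)/(z + 5)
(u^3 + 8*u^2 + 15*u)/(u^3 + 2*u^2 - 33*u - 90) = u/(u - 6)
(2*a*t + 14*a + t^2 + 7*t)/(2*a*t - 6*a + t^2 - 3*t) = (t + 7)/(t - 3)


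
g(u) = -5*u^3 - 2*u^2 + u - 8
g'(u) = -15*u^2 - 4*u + 1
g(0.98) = -13.65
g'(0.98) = -17.33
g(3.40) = -224.24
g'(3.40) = -186.00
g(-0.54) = -8.34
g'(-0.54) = -1.21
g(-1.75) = 10.92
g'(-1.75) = -37.94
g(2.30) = -77.12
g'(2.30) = -87.55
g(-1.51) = 3.14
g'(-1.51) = -27.16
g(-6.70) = 1399.34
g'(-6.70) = -645.55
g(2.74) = -123.13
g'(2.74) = -122.57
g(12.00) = -8924.00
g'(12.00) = -2207.00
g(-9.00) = 3466.00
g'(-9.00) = -1178.00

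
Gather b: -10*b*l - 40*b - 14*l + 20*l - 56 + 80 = b*(-10*l - 40) + 6*l + 24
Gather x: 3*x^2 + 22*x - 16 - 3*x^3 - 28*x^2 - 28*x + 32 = -3*x^3 - 25*x^2 - 6*x + 16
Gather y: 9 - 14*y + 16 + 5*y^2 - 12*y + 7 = 5*y^2 - 26*y + 32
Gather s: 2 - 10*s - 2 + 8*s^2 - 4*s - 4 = 8*s^2 - 14*s - 4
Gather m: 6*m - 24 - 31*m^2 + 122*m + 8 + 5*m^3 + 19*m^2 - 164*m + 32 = 5*m^3 - 12*m^2 - 36*m + 16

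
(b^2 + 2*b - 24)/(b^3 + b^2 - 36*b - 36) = (b - 4)/(b^2 - 5*b - 6)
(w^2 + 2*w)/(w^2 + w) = (w + 2)/(w + 1)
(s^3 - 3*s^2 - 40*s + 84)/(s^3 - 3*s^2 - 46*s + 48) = (s^2 - 9*s + 14)/(s^2 - 9*s + 8)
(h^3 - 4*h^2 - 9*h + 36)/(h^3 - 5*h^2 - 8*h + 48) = (h - 3)/(h - 4)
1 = 1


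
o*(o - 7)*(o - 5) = o^3 - 12*o^2 + 35*o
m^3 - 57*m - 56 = (m - 8)*(m + 1)*(m + 7)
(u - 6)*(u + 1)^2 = u^3 - 4*u^2 - 11*u - 6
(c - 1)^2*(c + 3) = c^3 + c^2 - 5*c + 3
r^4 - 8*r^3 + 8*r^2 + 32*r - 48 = (r - 6)*(r - 2)^2*(r + 2)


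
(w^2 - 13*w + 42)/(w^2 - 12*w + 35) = (w - 6)/(w - 5)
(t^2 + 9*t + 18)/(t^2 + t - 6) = (t + 6)/(t - 2)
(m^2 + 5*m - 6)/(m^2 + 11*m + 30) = (m - 1)/(m + 5)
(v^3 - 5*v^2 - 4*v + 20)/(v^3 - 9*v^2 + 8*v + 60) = (v - 2)/(v - 6)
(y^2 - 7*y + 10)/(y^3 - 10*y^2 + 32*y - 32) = (y - 5)/(y^2 - 8*y + 16)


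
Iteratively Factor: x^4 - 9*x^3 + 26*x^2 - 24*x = (x)*(x^3 - 9*x^2 + 26*x - 24) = x*(x - 4)*(x^2 - 5*x + 6) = x*(x - 4)*(x - 3)*(x - 2)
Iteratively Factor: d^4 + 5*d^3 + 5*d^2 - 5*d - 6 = (d - 1)*(d^3 + 6*d^2 + 11*d + 6) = (d - 1)*(d + 2)*(d^2 + 4*d + 3) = (d - 1)*(d + 1)*(d + 2)*(d + 3)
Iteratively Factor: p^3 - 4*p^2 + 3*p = (p)*(p^2 - 4*p + 3) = p*(p - 1)*(p - 3)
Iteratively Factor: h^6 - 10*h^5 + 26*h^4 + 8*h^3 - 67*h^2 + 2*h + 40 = (h - 1)*(h^5 - 9*h^4 + 17*h^3 + 25*h^2 - 42*h - 40) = (h - 5)*(h - 1)*(h^4 - 4*h^3 - 3*h^2 + 10*h + 8) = (h - 5)*(h - 1)*(h + 1)*(h^3 - 5*h^2 + 2*h + 8) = (h - 5)*(h - 1)*(h + 1)^2*(h^2 - 6*h + 8) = (h - 5)*(h - 4)*(h - 1)*(h + 1)^2*(h - 2)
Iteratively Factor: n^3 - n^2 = (n - 1)*(n^2) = n*(n - 1)*(n)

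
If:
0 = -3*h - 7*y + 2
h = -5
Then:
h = -5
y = 17/7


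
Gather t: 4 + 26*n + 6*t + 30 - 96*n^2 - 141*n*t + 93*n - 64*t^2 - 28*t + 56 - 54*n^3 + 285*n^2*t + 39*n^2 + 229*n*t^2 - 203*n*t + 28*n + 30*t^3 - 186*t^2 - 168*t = -54*n^3 - 57*n^2 + 147*n + 30*t^3 + t^2*(229*n - 250) + t*(285*n^2 - 344*n - 190) + 90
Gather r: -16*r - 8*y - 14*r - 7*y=-30*r - 15*y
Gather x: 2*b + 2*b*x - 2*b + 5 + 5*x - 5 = x*(2*b + 5)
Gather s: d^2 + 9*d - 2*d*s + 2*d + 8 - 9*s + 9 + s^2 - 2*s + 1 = d^2 + 11*d + s^2 + s*(-2*d - 11) + 18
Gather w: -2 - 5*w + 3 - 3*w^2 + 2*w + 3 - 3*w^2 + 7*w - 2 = -6*w^2 + 4*w + 2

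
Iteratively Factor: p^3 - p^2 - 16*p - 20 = (p + 2)*(p^2 - 3*p - 10) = (p + 2)^2*(p - 5)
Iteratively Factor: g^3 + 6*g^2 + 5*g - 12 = (g + 3)*(g^2 + 3*g - 4) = (g + 3)*(g + 4)*(g - 1)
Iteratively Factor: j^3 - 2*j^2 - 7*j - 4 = (j - 4)*(j^2 + 2*j + 1) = (j - 4)*(j + 1)*(j + 1)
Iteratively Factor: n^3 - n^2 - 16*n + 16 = (n - 1)*(n^2 - 16) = (n - 1)*(n + 4)*(n - 4)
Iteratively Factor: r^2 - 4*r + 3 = (r - 3)*(r - 1)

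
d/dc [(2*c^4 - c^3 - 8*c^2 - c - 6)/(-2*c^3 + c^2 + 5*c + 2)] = (-4*c^6 + 4*c^5 + 13*c^4 + 2*c^3 - 81*c^2 - 20*c + 28)/(4*c^6 - 4*c^5 - 19*c^4 + 2*c^3 + 29*c^2 + 20*c + 4)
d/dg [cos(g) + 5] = -sin(g)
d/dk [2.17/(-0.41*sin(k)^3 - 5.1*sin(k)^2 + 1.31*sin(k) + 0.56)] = (2.6691*sin(k)^2 + 22.134*sin(k) - 2.8427)*cos(k)/(0.41*sin(k)^3 + 5.1*sin(k)^2 - 1.31*sin(k) - 0.56)^2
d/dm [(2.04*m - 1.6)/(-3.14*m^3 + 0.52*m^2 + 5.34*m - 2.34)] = (12.8112*m^3 - 16.1328*m^2 + 1.664*m + 3.7704)/(9.8596*m^6 - 3.2656*m^5 - 33.2648*m^4 + 20.2488*m^3 + 26.082*m^2 - 24.9912*m + 5.4756)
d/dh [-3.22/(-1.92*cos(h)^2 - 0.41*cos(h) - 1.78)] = (12.3648*cos(h) + 1.3202)*sin(h)/(1.92*cos(h)^2 + 0.41*cos(h) + 1.78)^2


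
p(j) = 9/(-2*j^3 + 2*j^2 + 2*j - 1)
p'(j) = 9*(6*j^2 - 4*j - 2)/(-2*j^3 + 2*j^2 + 2*j - 1)^2 = 18*(3*j^2 - 2*j - 1)/(2*j^3 - 2*j^2 - 2*j + 1)^2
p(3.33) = -0.20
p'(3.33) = 0.22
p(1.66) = -6.83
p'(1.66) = 40.93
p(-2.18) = 0.36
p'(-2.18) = 0.51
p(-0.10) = -7.64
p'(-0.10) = -9.99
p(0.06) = -10.31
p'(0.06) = -26.18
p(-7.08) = 0.01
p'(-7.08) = 0.00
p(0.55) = 24.18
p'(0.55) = -154.90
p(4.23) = -0.08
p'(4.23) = 0.07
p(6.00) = -0.03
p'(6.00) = 0.01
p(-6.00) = 0.02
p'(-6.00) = 0.01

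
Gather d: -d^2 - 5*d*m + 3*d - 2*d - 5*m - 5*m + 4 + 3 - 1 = -d^2 + d*(1 - 5*m) - 10*m + 6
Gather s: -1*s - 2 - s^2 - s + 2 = -s^2 - 2*s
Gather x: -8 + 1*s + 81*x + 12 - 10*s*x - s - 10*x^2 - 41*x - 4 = -10*x^2 + x*(40 - 10*s)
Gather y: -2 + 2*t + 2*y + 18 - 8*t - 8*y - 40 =-6*t - 6*y - 24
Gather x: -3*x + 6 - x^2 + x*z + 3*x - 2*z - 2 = -x^2 + x*z - 2*z + 4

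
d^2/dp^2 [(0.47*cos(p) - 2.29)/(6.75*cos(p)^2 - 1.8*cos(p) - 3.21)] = (-0.0376445711722679*cos(p)^5 + 0.723630111385213*cos(p)^4 - 0.178857100139899*cos(p)^3 - 0.733785898800476*cos(p)^2 + 0.369106525335874*cos(p) - 0.210083880054725)/(0.540640117899593*cos(p)^6 - 0.432512094319675*cos(p)^5 - 0.65597667638484*cos(p)^4 + 0.401114920065357*cos(p)^3 + 0.311953352769679*cos(p)^2 - 0.0978139450442658*cos(p) - 0.058144956220758)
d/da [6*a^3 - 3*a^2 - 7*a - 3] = 18*a^2 - 6*a - 7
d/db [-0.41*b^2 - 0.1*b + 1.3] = -0.82*b - 0.1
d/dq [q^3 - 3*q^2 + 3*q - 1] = 3*q^2 - 6*q + 3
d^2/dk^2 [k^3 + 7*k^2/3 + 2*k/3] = 6*k + 14/3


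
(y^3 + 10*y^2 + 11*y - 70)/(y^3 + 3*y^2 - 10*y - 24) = (y^3 + 10*y^2 + 11*y - 70)/(y^3 + 3*y^2 - 10*y - 24)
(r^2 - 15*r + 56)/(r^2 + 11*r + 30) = (r^2 - 15*r + 56)/(r^2 + 11*r + 30)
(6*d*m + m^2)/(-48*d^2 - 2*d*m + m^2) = -m/(8*d - m)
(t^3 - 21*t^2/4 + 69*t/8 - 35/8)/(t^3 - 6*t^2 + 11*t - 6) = (8*t^2 - 34*t + 35)/(8*(t^2 - 5*t + 6))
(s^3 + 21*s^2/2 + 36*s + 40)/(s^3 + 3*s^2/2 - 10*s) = (2*s^2 + 13*s + 20)/(s*(2*s - 5))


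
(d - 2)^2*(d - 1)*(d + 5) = d^4 - 17*d^2 + 36*d - 20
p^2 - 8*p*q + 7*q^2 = (p - 7*q)*(p - q)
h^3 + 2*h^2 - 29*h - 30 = (h - 5)*(h + 1)*(h + 6)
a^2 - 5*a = a*(a - 5)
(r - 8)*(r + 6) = r^2 - 2*r - 48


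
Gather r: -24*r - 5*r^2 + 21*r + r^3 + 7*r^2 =r^3 + 2*r^2 - 3*r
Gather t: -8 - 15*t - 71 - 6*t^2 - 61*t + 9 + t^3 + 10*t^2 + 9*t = t^3 + 4*t^2 - 67*t - 70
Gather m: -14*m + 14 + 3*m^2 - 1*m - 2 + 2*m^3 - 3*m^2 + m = 2*m^3 - 14*m + 12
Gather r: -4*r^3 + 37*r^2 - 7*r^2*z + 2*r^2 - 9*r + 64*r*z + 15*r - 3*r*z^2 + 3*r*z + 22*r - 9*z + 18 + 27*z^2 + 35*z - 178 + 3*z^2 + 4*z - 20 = -4*r^3 + r^2*(39 - 7*z) + r*(-3*z^2 + 67*z + 28) + 30*z^2 + 30*z - 180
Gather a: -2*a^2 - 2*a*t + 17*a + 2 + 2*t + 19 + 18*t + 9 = -2*a^2 + a*(17 - 2*t) + 20*t + 30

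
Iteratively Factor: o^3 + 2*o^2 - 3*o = (o)*(o^2 + 2*o - 3) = o*(o + 3)*(o - 1)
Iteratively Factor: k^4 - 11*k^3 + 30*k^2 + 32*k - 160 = (k - 4)*(k^3 - 7*k^2 + 2*k + 40) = (k - 4)*(k + 2)*(k^2 - 9*k + 20) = (k - 5)*(k - 4)*(k + 2)*(k - 4)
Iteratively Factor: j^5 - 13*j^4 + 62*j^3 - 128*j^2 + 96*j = (j - 4)*(j^4 - 9*j^3 + 26*j^2 - 24*j) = (j - 4)*(j - 3)*(j^3 - 6*j^2 + 8*j) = (j - 4)^2*(j - 3)*(j^2 - 2*j) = j*(j - 4)^2*(j - 3)*(j - 2)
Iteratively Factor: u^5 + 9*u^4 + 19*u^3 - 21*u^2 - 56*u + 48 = (u + 4)*(u^4 + 5*u^3 - u^2 - 17*u + 12) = (u + 3)*(u + 4)*(u^3 + 2*u^2 - 7*u + 4) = (u + 3)*(u + 4)^2*(u^2 - 2*u + 1) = (u - 1)*(u + 3)*(u + 4)^2*(u - 1)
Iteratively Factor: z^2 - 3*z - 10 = (z + 2)*(z - 5)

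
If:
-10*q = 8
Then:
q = -4/5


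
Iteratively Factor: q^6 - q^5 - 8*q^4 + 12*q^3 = (q)*(q^5 - q^4 - 8*q^3 + 12*q^2) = q^2*(q^4 - q^3 - 8*q^2 + 12*q) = q^2*(q - 2)*(q^3 + q^2 - 6*q) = q^3*(q - 2)*(q^2 + q - 6) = q^3*(q - 2)^2*(q + 3)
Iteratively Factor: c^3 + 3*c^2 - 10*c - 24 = (c + 2)*(c^2 + c - 12) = (c - 3)*(c + 2)*(c + 4)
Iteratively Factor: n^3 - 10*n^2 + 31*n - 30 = (n - 5)*(n^2 - 5*n + 6) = (n - 5)*(n - 3)*(n - 2)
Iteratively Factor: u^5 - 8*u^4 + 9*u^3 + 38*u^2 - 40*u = (u - 1)*(u^4 - 7*u^3 + 2*u^2 + 40*u) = (u - 5)*(u - 1)*(u^3 - 2*u^2 - 8*u) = (u - 5)*(u - 1)*(u + 2)*(u^2 - 4*u) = (u - 5)*(u - 4)*(u - 1)*(u + 2)*(u)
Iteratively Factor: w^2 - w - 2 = (w + 1)*(w - 2)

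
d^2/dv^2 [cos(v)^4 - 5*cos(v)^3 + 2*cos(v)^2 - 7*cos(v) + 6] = 43*cos(v)/4 - 4*cos(2*v)^2 - 6*cos(2*v) + 45*cos(3*v)/4 + 2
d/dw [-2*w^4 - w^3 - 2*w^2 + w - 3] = -8*w^3 - 3*w^2 - 4*w + 1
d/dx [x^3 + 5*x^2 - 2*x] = 3*x^2 + 10*x - 2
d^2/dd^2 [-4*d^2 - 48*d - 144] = -8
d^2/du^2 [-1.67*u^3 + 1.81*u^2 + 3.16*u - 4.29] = 3.62 - 10.02*u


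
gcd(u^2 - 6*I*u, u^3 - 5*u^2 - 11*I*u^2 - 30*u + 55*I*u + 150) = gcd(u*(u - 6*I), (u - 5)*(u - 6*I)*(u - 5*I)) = u - 6*I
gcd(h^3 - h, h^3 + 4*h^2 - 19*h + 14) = h - 1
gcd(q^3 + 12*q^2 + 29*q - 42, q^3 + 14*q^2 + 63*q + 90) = q + 6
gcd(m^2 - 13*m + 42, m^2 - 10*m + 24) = m - 6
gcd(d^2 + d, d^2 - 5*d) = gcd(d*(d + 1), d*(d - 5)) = d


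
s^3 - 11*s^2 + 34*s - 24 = (s - 6)*(s - 4)*(s - 1)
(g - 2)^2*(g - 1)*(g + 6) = g^4 + g^3 - 22*g^2 + 44*g - 24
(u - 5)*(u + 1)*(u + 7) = u^3 + 3*u^2 - 33*u - 35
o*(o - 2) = o^2 - 2*o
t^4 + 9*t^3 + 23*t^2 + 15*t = t*(t + 1)*(t + 3)*(t + 5)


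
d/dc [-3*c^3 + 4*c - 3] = 4 - 9*c^2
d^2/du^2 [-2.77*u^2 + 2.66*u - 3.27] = -5.54000000000000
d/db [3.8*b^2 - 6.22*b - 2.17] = 7.6*b - 6.22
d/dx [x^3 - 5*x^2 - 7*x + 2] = 3*x^2 - 10*x - 7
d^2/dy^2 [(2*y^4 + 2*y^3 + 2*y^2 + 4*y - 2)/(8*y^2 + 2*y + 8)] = 2*(16*y^6 + 12*y^5 + 51*y^4 + 45*y^3 + 12*y^2 - 60*y + 23)/(64*y^6 + 48*y^5 + 204*y^4 + 97*y^3 + 204*y^2 + 48*y + 64)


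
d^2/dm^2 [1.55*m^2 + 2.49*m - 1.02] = 3.10000000000000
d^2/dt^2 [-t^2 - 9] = -2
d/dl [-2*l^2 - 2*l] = -4*l - 2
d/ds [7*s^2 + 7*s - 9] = 14*s + 7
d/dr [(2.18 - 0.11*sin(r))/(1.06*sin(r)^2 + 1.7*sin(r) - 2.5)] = (0.1166*sin(r)^2 - 4.6216*sin(r) - 3.431)*cos(r)/(1.1236*sin(r)^4 + 3.604*sin(r)^3 - 2.41*sin(r)^2 - 8.5*sin(r) + 6.25)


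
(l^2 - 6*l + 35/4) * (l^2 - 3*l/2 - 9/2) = l^4 - 15*l^3/2 + 53*l^2/4 + 111*l/8 - 315/8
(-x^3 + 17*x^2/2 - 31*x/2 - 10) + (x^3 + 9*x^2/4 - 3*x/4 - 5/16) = 43*x^2/4 - 65*x/4 - 165/16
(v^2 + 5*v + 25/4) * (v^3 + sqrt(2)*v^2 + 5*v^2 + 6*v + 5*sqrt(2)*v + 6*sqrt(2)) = v^5 + sqrt(2)*v^4 + 10*v^4 + 10*sqrt(2)*v^3 + 149*v^3/4 + 149*sqrt(2)*v^2/4 + 245*v^2/4 + 75*v/2 + 245*sqrt(2)*v/4 + 75*sqrt(2)/2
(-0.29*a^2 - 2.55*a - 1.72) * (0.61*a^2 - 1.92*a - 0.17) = -0.1769*a^4 - 0.9987*a^3 + 3.8961*a^2 + 3.7359*a + 0.2924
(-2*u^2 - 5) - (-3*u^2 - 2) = u^2 - 3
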